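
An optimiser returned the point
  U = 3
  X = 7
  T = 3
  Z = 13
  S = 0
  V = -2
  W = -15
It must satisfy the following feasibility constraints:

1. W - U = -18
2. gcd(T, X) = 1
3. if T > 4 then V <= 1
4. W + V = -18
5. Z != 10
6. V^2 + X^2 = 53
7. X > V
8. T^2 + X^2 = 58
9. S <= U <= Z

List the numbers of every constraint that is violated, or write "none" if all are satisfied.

The assignment fails constraint 4.

1. W - U = -15 - 3 = -18 — holds.
2. gcd(3, 7) = 1 — holds.
3. T = 3, not > 4; antecedent false, conditional vacuously true — holds.
4. W + V = -15 + (-2) = -17, not -18 — fails.
5. Z = 13, and 13 ≠ 10 — holds.
6. V^2 + X^2 = (-2)^2 + 7^2 = 4 + 49 = 53 — holds.
7. X = 7, V = -2; 7 > -2 — holds.
8. T^2 + X^2 = 3^2 + 7^2 = 9 + 49 = 58 — holds.
9. values 0 <= 3 <= 13 — holds.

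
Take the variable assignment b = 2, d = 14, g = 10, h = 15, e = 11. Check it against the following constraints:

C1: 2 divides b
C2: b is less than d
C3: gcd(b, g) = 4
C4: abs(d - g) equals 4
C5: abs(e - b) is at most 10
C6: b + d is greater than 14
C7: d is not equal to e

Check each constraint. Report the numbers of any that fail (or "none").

C1: 2 / 2 = 1, so 2 divides 2  yes
C2: b = 2, d = 14; 2 < 14  yes
C3: gcd(2, 10) = 2, not 4  no
C4: abs(14 - 10) = 4  yes
C5: abs(11 - 2) = 9; 9 ≤ 10  yes
C6: b + d = 2 + 14 = 16; 16 > 14  yes
C7: d = 14, e = 11; distinct  yes

Constraint 3 is violated.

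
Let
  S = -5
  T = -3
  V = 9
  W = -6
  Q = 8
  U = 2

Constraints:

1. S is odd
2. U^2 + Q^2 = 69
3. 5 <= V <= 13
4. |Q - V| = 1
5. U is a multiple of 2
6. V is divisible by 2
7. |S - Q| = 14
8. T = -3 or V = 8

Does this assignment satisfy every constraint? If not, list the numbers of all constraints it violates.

1. S = -5 is odd — satisfied.
2. U^2 + Q^2 = 2^2 + 8^2 = 4 + 64 = 68, not 69 — violated.
3. V = 9 lies in [5, 13] — satisfied.
4. |8 - 9| = 1 — satisfied.
5. 2 / 2 = 1, so 2 divides 2 — satisfied.
6. 9 = 2*4 + 1, so 2 does not divide 9 — violated.
7. |-5 - 8| = 13, not 14 — violated.
8. T = -3 = -3 (first disjunct) — satisfied.

Constraints 2, 6, 7 are violated.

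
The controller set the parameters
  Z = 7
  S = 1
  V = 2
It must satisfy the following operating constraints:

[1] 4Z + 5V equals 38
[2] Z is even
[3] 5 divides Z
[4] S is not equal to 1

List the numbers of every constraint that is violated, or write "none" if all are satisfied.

[1] 4Z + 5V = 4(7) + 5(2) = 38 — OK.
[2] Z = 7 is odd — violated.
[3] 7 = 5*1 + 2, so 5 does not divide 7 — violated.
[4] S = 1, but 1 is required to differ — violated.

No — constraints 2, 3, 4 are not satisfied.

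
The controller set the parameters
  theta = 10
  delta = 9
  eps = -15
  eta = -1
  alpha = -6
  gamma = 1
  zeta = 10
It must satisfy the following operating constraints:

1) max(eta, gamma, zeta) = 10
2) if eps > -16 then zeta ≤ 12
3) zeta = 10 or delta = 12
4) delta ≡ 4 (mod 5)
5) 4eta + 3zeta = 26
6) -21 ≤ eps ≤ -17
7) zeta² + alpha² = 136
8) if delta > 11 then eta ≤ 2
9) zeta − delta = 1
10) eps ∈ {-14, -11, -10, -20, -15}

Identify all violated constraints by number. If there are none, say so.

No — constraint 6 is not satisfied.

1) max(-1, 1, 10) = 10 — holds.
2) eps = -15 > -16, so we need zeta ≤ 12; zeta = 10 ≤ 12 — holds.
3) zeta = 10 = 10 (first disjunct) — holds.
4) 9 mod 5 = 4 — holds.
5) 4eta + 3zeta = 4(-1) + 3(10) = 26 — holds.
6) eps = -15 is outside [-21, -17] — does not hold.
7) zeta² + alpha² = 10² + (-6)² = 100 + 36 = 136 — holds.
8) delta = 9, not > 11; antecedent false, conditional vacuously true — holds.
9) zeta − delta = 10 − 9 = 1 — holds.
10) eps = -15 is in {-14, -11, -10, -20, -15} — holds.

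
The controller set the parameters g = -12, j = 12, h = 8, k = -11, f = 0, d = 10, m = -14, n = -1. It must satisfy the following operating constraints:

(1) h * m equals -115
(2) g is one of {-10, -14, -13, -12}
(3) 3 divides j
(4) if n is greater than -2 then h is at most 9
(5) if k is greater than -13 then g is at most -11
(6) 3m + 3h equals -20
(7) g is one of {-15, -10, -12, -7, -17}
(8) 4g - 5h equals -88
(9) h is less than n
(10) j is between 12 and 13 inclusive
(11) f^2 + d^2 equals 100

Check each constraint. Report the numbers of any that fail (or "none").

Constraints 1, 6, and 9 do not hold.

(1) h * m = 8 * (-14) = -112, not -115 — fails.
(2) g = -12 is in {-10, -14, -13, -12} — holds.
(3) 12 / 3 = 4, so 3 divides 12 — holds.
(4) n = -1 > -2, so we need h ≤ 9; h = 8 ≤ 9 — holds.
(5) k = -11 > -13, so we need g ≤ -11; g = -12 ≤ -11 — holds.
(6) 3m + 3h = 3(-14) + 3(8) = -18, not -20 — fails.
(7) g = -12 is in {-15, -10, -12, -7, -17} — holds.
(8) 4g - 5h = 4(-12) - 5(8) = -88 — holds.
(9) h = 8, n = -1; 8 ≥ -1 (want <) — fails.
(10) j = 12 lies in [12, 13] — holds.
(11) f^2 + d^2 = 0^2 + 10^2 = 0 + 100 = 100 — holds.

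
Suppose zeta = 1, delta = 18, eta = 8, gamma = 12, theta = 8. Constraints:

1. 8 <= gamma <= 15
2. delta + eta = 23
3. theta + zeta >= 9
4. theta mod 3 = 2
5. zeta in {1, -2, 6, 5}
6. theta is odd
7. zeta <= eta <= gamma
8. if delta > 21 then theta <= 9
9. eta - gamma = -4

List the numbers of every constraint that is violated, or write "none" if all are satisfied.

1. gamma = 12 lies in [8, 15]  yes
2. delta + eta = 18 + 8 = 26, not 23  no
3. theta + zeta = 8 + 1 = 9; 9 ≥ 9  yes
4. 8 mod 3 = 2  yes
5. zeta = 1 is in {1, -2, 6, 5}  yes
6. theta = 8 is even  no
7. values 1 <= 8 <= 12  yes
8. delta = 18, not > 21; antecedent false, conditional vacuously true  yes
9. eta - gamma = 8 - 12 = -4  yes

Constraints 2 and 6 do not hold.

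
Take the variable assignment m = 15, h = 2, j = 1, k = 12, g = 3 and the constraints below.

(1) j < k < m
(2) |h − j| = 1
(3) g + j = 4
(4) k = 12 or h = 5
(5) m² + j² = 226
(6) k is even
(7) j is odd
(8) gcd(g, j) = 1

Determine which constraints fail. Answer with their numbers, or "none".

None — every constraint holds.

(1) values 1 < 12 < 15 — holds.
(2) |2 − 1| = 1 — holds.
(3) g + j = 3 + 1 = 4 — holds.
(4) k = 12 = 12 (first disjunct) — holds.
(5) m² + j² = 15² + 1² = 225 + 1 = 226 — holds.
(6) k = 12 is even — holds.
(7) j = 1 is odd — holds.
(8) gcd(3, 1) = 1 — holds.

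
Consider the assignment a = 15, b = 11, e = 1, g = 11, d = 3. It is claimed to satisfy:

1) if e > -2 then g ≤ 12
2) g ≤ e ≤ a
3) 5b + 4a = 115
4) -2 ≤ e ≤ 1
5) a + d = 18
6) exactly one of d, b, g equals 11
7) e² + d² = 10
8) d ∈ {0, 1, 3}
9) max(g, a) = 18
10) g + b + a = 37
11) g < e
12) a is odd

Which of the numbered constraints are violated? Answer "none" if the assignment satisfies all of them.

1) e = 1 > -2, so we need g ≤ 12; g = 11 ≤ 12 — holds.
2) values 11, 1, 15; g = 11 is not ≤ e = 1 — fails.
3) 5b + 4a = 5(11) + 4(15) = 115 — holds.
4) e = 1 lies in [-2, 1] — holds.
5) a + d = 15 + 3 = 18 — holds.
6) d=3, b=11, g=11; 2 of them equal 11, not exactly one — fails.
7) e² + d² = 1² + 3² = 1 + 9 = 10 — holds.
8) d = 3 is in {0, 1, 3} — holds.
9) max(11, 15) = 15, not 18 — fails.
10) g + b + a = 11 + 11 + 15 = 37 — holds.
11) g = 11, e = 1; 11 ≥ 1 (want <) — fails.
12) a = 15 is odd — holds.

No — constraints 2, 6, 9, and 11 are not satisfied.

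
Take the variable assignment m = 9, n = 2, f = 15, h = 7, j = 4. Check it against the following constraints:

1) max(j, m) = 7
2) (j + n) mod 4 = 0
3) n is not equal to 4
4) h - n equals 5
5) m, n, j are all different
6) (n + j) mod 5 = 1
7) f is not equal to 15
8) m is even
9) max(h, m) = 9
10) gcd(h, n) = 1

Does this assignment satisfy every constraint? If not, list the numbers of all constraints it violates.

Constraints 1, 2, 7, and 8 are violated.

1) max(4, 9) = 9, not 7 — violated.
2) j + n = 6; 6 mod 4 = 2, not 0 — violated.
3) n = 2, and 2 ≠ 4 — satisfied.
4) h - n = 7 - 2 = 5 — satisfied.
5) values 9, 2, 4 are pairwise distinct — satisfied.
6) n + j = 6; 6 mod 5 = 1 — satisfied.
7) f = 15, but 15 is required to differ — violated.
8) m = 9 is odd — violated.
9) max(7, 9) = 9 — satisfied.
10) gcd(7, 2) = 1 — satisfied.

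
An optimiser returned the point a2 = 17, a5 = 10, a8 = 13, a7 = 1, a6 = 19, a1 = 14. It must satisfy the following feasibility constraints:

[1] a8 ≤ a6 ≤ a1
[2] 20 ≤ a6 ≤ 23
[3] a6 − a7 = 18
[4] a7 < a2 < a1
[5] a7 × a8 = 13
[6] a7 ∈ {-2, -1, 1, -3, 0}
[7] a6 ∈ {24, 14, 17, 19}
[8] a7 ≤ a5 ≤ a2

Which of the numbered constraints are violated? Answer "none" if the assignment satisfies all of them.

Constraints 1, 2, 4 do not hold.

[1] values 13, 19, 14; a6 = 19 is not ≤ a1 = 14 — fails.
[2] a6 = 19 is outside [20, 23] — fails.
[3] a6 − a7 = 19 − 1 = 18 — holds.
[4] values 1, 17, 14; a2 = 17 is not < a1 = 14 — fails.
[5] a7 × a8 = 1 × 13 = 13 — holds.
[6] a7 = 1 is in {-2, -1, 1, -3, 0} — holds.
[7] a6 = 19 is in {24, 14, 17, 19} — holds.
[8] values 1 ≤ 10 ≤ 17 — holds.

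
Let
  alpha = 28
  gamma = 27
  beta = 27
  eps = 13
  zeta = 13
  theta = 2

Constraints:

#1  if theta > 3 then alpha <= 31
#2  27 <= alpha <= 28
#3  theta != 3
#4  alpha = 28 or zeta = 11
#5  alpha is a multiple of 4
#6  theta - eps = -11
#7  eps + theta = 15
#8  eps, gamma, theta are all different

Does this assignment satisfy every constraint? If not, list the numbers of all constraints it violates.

#1 theta = 2, not > 3; antecedent false, conditional vacuously true  true
#2 alpha = 28 lies in [27, 28]  true
#3 theta = 2, and 2 ≠ 3  true
#4 alpha = 28 = 28 (first disjunct)  true
#5 28 / 4 = 7, so 4 divides 28  true
#6 theta - eps = 2 - 13 = -11  true
#7 eps + theta = 13 + 2 = 15  true
#8 values 13, 27, 2 are pairwise distinct  true

No violations.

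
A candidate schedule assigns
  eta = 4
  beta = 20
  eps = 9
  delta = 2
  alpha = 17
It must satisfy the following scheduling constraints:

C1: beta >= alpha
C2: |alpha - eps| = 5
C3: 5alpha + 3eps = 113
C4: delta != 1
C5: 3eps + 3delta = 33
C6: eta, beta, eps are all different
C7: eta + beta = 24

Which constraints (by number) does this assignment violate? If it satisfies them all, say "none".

Constraints 2, 3 do not hold.

C1: beta = 20, alpha = 17; 20 ≥ 17  holds
C2: |17 - 9| = 8, not 5  fails
C3: 5alpha + 3eps = 5(17) + 3(9) = 112, not 113  fails
C4: delta = 2, and 2 ≠ 1  holds
C5: 3eps + 3delta = 3(9) + 3(2) = 33  holds
C6: values 4, 20, 9 are pairwise distinct  holds
C7: eta + beta = 4 + 20 = 24  holds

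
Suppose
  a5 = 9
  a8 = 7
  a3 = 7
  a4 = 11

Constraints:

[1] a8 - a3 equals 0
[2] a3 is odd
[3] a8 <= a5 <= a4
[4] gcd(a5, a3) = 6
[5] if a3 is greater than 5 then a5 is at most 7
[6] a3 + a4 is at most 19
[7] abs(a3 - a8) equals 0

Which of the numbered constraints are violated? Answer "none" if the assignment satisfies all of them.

No — constraints 4 and 5 are not satisfied.

[1] a8 - a3 = 7 - 7 = 0  OK
[2] a3 = 7 is odd  OK
[3] values 7 <= 9 <= 11  OK
[4] gcd(9, 7) = 1, not 6  FAIL
[5] a3 = 7 > 5, so we need a5 ≤ 7; but a5 = 9 > 7  FAIL
[6] a3 + a4 = 7 + 11 = 18; 18 ≤ 19  OK
[7] abs(7 - 7) = 0  OK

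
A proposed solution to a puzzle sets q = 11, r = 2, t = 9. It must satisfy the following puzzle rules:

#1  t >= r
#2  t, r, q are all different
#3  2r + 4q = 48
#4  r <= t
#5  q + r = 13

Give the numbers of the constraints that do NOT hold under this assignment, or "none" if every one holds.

#1 t = 9, r = 2; 9 ≥ 2 — OK.
#2 values 9, 2, 11 are pairwise distinct — OK.
#3 2r + 4q = 2(2) + 4(11) = 48 — OK.
#4 r = 2, t = 9; 2 ≤ 9 — OK.
#5 q + r = 11 + 2 = 13 — OK.

None — every constraint holds.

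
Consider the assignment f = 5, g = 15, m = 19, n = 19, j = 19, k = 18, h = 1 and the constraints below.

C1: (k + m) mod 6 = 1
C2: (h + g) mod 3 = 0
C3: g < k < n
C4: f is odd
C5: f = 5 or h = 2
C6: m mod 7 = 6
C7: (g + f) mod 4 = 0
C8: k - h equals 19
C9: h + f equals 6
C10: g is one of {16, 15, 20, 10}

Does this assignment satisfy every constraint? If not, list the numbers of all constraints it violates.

C1: k + m = 37; 37 mod 6 = 1  yes
C2: h + g = 16; 16 mod 3 = 1, not 0  no
C3: values 15 < 18 < 19  yes
C4: f = 5 is odd  yes
C5: f = 5 = 5 (first disjunct)  yes
C6: 19 mod 7 = 5, not 6  no
C7: g + f = 20; 20 mod 4 = 0  yes
C8: k - h = 18 - 1 = 17, not 19  no
C9: h + f = 1 + 5 = 6  yes
C10: g = 15 is in {16, 15, 20, 10}  yes

Constraints 2, 6, 8 do not hold.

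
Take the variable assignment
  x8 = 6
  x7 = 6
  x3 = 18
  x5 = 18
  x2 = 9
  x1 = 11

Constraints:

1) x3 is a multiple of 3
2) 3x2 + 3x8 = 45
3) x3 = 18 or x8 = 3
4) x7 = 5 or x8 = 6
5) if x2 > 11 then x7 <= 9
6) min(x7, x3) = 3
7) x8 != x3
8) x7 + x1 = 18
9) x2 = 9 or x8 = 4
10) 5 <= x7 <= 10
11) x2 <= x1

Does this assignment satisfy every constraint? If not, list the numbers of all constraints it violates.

1) 18 / 3 = 6, so 3 divides 18 — OK.
2) 3x2 + 3x8 = 3(9) + 3(6) = 45 — OK.
3) x3 = 18 = 18 (first disjunct) — OK.
4) x7 = 6 ≠ 5, but x8 = 6 = 6 (second disjunct) — OK.
5) x2 = 9, not > 11; antecedent false, conditional vacuously true — OK.
6) min(6, 18) = 6, not 3 — violated.
7) x8 = 6, x3 = 18; distinct — OK.
8) x7 + x1 = 6 + 11 = 17, not 18 — violated.
9) x2 = 9 = 9 (first disjunct) — OK.
10) x7 = 6 lies in [5, 10] — OK.
11) x2 = 9, x1 = 11; 9 ≤ 11 — OK.

Violated: 6, 8.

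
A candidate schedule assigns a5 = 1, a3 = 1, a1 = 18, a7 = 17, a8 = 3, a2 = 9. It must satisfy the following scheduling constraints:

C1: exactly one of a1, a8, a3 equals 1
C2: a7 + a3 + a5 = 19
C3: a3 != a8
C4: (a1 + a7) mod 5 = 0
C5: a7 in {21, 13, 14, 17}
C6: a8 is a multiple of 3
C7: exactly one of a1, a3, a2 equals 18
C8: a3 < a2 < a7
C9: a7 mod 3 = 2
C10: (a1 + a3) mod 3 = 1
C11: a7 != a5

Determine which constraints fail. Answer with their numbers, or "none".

C1: a1=18, a8=3, a3=1; 1 of them equals 1 — holds.
C2: a7 + a3 + a5 = 17 + 1 + 1 = 19 — holds.
C3: a3 = 1, a8 = 3; distinct — holds.
C4: a1 + a7 = 35; 35 mod 5 = 0 — holds.
C5: a7 = 17 is in {21, 13, 14, 17} — holds.
C6: 3 / 3 = 1, so 3 divides 3 — holds.
C7: a1=18, a3=1, a2=9; 1 of them equals 18 — holds.
C8: values 1 < 9 < 17 — holds.
C9: 17 mod 3 = 2 — holds.
C10: a1 + a3 = 19; 19 mod 3 = 1 — holds.
C11: a7 = 17, a5 = 1; distinct — holds.

Yes — all constraints hold.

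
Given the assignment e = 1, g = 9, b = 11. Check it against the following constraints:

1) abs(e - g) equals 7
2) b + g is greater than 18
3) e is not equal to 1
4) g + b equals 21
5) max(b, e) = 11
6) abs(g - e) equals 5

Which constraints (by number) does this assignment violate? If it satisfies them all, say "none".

1) abs(1 - 9) = 8, not 7 — violated.
2) b + g = 11 + 9 = 20; 20 > 18 — satisfied.
3) e = 1, but 1 is required to differ — violated.
4) g + b = 9 + 11 = 20, not 21 — violated.
5) max(11, 1) = 11 — satisfied.
6) abs(9 - 1) = 8, not 5 — violated.

The assignment fails constraints 1, 3, 4, 6.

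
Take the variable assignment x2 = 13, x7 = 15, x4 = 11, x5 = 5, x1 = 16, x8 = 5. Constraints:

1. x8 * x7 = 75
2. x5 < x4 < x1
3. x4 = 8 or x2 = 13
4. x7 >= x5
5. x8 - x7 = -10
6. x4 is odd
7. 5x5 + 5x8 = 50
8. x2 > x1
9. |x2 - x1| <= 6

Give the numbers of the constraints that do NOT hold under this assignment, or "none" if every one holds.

1. x8 * x7 = 5 * 15 = 75  yes
2. values 5 < 11 < 16  yes
3. x4 = 11 ≠ 8, but x2 = 13 = 13 (second disjunct)  yes
4. x7 = 15, x5 = 5; 15 ≥ 5  yes
5. x8 - x7 = 5 - 15 = -10  yes
6. x4 = 11 is odd  yes
7. 5x5 + 5x8 = 5(5) + 5(5) = 50  yes
8. x2 = 13, x1 = 16; 13 ≤ 16 (want >)  no
9. |13 - 16| = 3; 3 ≤ 6  yes

Constraint 8 is violated.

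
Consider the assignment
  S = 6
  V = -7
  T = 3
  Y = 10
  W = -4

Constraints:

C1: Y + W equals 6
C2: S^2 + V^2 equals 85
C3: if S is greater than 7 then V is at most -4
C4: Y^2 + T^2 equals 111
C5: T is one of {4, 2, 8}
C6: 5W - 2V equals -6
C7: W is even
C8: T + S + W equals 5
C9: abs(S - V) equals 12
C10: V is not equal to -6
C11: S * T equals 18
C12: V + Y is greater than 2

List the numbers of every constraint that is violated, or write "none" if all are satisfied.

C1: Y + W = 10 + (-4) = 6 — holds.
C2: S^2 + V^2 = 6^2 + (-7)^2 = 36 + 49 = 85 — holds.
C3: S = 6, not > 7; antecedent false, conditional vacuously true — holds.
C4: Y^2 + T^2 = 10^2 + 3^2 = 100 + 9 = 109, not 111 — fails.
C5: T = 3 is not in {4, 2, 8} — fails.
C6: 5W - 2V = 5(-4) - 2(-7) = -6 — holds.
C7: W = -4 is even — holds.
C8: T + S + W = 3 + 6 + (-4) = 5 — holds.
C9: abs(6 - (-7)) = 13, not 12 — fails.
C10: V = -7, and -7 ≠ -6 — holds.
C11: S * T = 6 * 3 = 18 — holds.
C12: V + Y = -7 + 10 = 3; 3 > 2 — holds.

The assignment fails constraints 4, 5, 9.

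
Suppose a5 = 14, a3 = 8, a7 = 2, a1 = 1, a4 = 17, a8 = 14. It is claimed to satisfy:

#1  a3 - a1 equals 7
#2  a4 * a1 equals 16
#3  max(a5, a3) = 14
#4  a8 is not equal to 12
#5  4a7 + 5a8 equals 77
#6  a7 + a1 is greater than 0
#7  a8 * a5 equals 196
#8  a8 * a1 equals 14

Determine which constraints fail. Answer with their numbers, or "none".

Constraints 2, 5 do not hold.

#1 a3 - a1 = 8 - 1 = 7  true
#2 a4 * a1 = 17 * 1 = 17, not 16  false
#3 max(14, 8) = 14  true
#4 a8 = 14, and 14 ≠ 12  true
#5 4a7 + 5a8 = 4(2) + 5(14) = 78, not 77  false
#6 a7 + a1 = 2 + 1 = 3; 3 > 0  true
#7 a8 * a5 = 14 * 14 = 196  true
#8 a8 * a1 = 14 * 1 = 14  true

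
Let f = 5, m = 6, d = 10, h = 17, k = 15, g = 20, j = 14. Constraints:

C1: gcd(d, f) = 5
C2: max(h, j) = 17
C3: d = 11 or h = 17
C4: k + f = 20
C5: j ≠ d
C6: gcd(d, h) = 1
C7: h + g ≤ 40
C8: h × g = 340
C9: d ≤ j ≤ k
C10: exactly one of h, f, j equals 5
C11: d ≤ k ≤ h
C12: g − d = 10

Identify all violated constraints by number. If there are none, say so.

No violations.

C1: gcd(10, 5) = 5 — holds.
C2: max(17, 14) = 17 — holds.
C3: d = 10 ≠ 11, but h = 17 = 17 (second disjunct) — holds.
C4: k + f = 15 + 5 = 20 — holds.
C5: j = 14, d = 10; distinct — holds.
C6: gcd(10, 17) = 1 — holds.
C7: h + g = 17 + 20 = 37; 37 ≤ 40 — holds.
C8: h × g = 17 × 20 = 340 — holds.
C9: values 10 ≤ 14 ≤ 15 — holds.
C10: h=17, f=5, j=14; 1 of them equals 5 — holds.
C11: values 10 ≤ 15 ≤ 17 — holds.
C12: g − d = 20 − 10 = 10 — holds.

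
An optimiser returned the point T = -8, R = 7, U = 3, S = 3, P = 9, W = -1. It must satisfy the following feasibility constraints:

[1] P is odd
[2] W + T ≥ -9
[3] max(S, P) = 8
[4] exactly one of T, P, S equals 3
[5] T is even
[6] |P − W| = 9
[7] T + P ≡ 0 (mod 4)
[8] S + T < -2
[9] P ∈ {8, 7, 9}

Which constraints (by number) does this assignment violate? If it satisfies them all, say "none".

[1] P = 9 is odd  yes
[2] W + T = -1 + (-8) = -9; -9 ≥ -9  yes
[3] max(3, 9) = 9, not 8  no
[4] T=-8, P=9, S=3; 1 of them equals 3  yes
[5] T = -8 is even  yes
[6] |9 − (-1)| = 10, not 9  no
[7] T + P = 1; 1 mod 4 = 1, not 0  no
[8] S + T = 3 + (-8) = -5; -5 < -2  yes
[9] P = 9 is in {8, 7, 9}  yes

Constraints 3, 6, and 7 are violated.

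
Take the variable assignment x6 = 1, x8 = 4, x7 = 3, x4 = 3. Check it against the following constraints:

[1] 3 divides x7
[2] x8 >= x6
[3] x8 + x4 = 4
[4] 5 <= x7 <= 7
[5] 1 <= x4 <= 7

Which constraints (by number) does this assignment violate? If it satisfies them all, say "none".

[1] 3 / 3 = 1, so 3 divides 3 — holds.
[2] x8 = 4, x6 = 1; 4 ≥ 1 — holds.
[3] x8 + x4 = 4 + 3 = 7, not 4 — does not hold.
[4] x7 = 3 is outside [5, 7] — does not hold.
[5] x4 = 3 lies in [1, 7] — holds.

Constraints 3 and 4 do not hold.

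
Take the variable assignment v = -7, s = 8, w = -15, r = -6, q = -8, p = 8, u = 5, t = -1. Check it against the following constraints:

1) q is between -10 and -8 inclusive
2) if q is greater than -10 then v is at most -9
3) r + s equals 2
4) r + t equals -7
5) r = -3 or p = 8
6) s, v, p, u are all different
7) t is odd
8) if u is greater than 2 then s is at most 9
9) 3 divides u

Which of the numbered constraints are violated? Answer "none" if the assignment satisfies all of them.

1) q = -8 lies in [-10, -8]  yes
2) q = -8 > -10, so we need v ≤ -9; but v = -7 > -9  no
3) r + s = -6 + 8 = 2  yes
4) r + t = -6 + (-1) = -7  yes
5) r = -6 ≠ -3, but p = 8 = 8 (second disjunct)  yes
6) s = p = 8, not all different  no
7) t = -1 is odd  yes
8) u = 5 > 2, so we need s ≤ 9; s = 8 ≤ 9  yes
9) 5 = 3*1 + 2, so 3 does not divide 5  no

Violated: 2, 6, and 9.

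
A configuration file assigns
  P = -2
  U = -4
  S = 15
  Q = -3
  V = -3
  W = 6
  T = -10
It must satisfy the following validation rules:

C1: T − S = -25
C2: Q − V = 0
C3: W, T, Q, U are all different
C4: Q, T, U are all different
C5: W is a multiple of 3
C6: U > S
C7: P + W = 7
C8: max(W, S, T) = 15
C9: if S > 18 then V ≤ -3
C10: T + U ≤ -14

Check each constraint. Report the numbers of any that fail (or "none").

C1: T − S = -10 − 15 = -25  ✓
C2: Q − V = -3 − (-3) = 0  ✓
C3: values 6, -10, -3, -4 are pairwise distinct  ✓
C4: values -3, -10, -4 are pairwise distinct  ✓
C5: 6 / 3 = 2, so 3 divides 6  ✓
C6: U = -4, S = 15; -4 ≤ 15 (want >)  ✗
C7: P + W = -2 + 6 = 4, not 7  ✗
C8: max(6, 15, -10) = 15  ✓
C9: S = 15, not > 18; antecedent false, conditional vacuously true  ✓
C10: T + U = -10 + (-4) = -14; -14 ≤ -14  ✓

No — constraints 6 and 7 are not satisfied.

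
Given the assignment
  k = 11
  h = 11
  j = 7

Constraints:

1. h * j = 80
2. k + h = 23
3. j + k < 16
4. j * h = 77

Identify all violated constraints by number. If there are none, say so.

Violated: 1, 2, and 3.

1. h * j = 11 * 7 = 77, not 80 — violated.
2. k + h = 11 + 11 = 22, not 23 — violated.
3. j + k = 7 + 11 = 18; 18 ≥ 16, bound 16 not met — violated.
4. j * h = 7 * 11 = 77 — OK.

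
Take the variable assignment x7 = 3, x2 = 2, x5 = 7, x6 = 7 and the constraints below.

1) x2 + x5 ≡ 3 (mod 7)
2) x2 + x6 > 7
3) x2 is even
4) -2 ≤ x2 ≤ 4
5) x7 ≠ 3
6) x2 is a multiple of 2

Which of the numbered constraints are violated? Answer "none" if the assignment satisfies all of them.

Constraints 1, 5 do not hold.

1) x2 + x5 = 9; 9 mod 7 = 2, not 3  FAIL
2) x2 + x6 = 2 + 7 = 9; 9 > 7  OK
3) x2 = 2 is even  OK
4) x2 = 2 lies in [-2, 4]  OK
5) x7 = 3, but 3 is required to differ  FAIL
6) 2 / 2 = 1, so 2 divides 2  OK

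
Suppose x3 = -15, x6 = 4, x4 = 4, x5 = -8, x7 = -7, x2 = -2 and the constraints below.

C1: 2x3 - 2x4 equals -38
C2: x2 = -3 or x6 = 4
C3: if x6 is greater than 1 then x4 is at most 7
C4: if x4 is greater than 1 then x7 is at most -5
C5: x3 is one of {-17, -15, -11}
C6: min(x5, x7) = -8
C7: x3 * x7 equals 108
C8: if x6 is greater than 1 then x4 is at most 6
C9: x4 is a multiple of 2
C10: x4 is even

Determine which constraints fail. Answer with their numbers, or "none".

C1: 2x3 - 2x4 = 2(-15) - 2(4) = -38  holds
C2: x2 = -2 ≠ -3, but x6 = 4 = 4 (second disjunct)  holds
C3: x6 = 4 > 1, so we need x4 ≤ 7; x4 = 4 ≤ 7  holds
C4: x4 = 4 > 1, so we need x7 ≤ -5; x7 = -7 ≤ -5  holds
C5: x3 = -15 is in {-17, -15, -11}  holds
C6: min(-8, -7) = -8  holds
C7: x3 * x7 = -15 * (-7) = 105, not 108  fails
C8: x6 = 4 > 1, so we need x4 ≤ 6; x4 = 4 ≤ 6  holds
C9: 4 / 2 = 2, so 2 divides 4  holds
C10: x4 = 4 is even  holds

The assignment fails constraint 7.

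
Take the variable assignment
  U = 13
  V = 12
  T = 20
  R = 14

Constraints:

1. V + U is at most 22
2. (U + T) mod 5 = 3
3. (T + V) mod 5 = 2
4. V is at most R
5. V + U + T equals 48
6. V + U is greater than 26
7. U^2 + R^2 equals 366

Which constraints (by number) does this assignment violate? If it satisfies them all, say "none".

Constraints 1, 5, 6, 7 do not hold.

1. V + U = 12 + 13 = 25; 25 > 22, bound 22 not met  false
2. U + T = 33; 33 mod 5 = 3  true
3. T + V = 32; 32 mod 5 = 2  true
4. V = 12, R = 14; 12 ≤ 14  true
5. V + U + T = 12 + 13 + 20 = 45, not 48  false
6. V + U = 12 + 13 = 25; 25 ≤ 26, bound 26 not met  false
7. U^2 + R^2 = 13^2 + 14^2 = 169 + 196 = 365, not 366  false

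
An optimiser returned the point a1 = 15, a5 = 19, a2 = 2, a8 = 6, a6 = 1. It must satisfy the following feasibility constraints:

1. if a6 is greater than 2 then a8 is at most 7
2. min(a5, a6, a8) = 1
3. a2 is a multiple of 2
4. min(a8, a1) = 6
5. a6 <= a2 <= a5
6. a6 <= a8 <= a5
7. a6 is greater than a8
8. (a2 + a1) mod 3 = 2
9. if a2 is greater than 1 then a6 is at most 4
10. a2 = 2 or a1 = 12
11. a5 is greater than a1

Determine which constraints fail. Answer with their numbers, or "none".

No — constraint 7 is not satisfied.

1. a6 = 1, not > 2; antecedent false, conditional vacuously true — holds.
2. min(19, 1, 6) = 1 — holds.
3. 2 / 2 = 1, so 2 divides 2 — holds.
4. min(6, 15) = 6 — holds.
5. values 1 <= 2 <= 19 — holds.
6. values 1 <= 6 <= 19 — holds.
7. a6 = 1, a8 = 6; 1 ≤ 6 (want >) — fails.
8. a2 + a1 = 17; 17 mod 3 = 2 — holds.
9. a2 = 2 > 1, so we need a6 ≤ 4; a6 = 1 ≤ 4 — holds.
10. a2 = 2 = 2 (first disjunct) — holds.
11. a5 = 19, a1 = 15; 19 > 15 — holds.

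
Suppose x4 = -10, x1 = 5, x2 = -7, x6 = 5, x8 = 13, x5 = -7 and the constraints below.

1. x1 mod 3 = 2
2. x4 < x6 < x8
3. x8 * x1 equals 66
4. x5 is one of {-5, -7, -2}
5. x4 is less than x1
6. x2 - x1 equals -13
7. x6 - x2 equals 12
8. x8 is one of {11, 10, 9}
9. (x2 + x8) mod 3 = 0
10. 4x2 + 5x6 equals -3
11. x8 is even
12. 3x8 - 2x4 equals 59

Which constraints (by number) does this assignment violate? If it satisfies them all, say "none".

Constraints 3, 6, 8, and 11 do not hold.

1. 5 mod 3 = 2  ✔
2. values -10 < 5 < 13  ✔
3. x8 * x1 = 13 * 5 = 65, not 66  ✘
4. x5 = -7 is in {-5, -7, -2}  ✔
5. x4 = -10, x1 = 5; -10 < 5  ✔
6. x2 - x1 = -7 - 5 = -12, not -13  ✘
7. x6 - x2 = 5 - (-7) = 12  ✔
8. x8 = 13 is not in {11, 10, 9}  ✘
9. x2 + x8 = 6; 6 mod 3 = 0  ✔
10. 4x2 + 5x6 = 4(-7) + 5(5) = -3  ✔
11. x8 = 13 is odd  ✘
12. 3x8 - 2x4 = 3(13) - 2(-10) = 59  ✔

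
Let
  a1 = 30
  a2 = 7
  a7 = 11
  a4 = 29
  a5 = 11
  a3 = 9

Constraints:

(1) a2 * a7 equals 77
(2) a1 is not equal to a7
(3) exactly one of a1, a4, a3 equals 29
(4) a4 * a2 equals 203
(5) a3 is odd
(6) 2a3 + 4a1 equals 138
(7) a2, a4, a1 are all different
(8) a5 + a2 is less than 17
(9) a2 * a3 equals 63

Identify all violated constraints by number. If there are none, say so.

Constraint 8 is violated.

(1) a2 * a7 = 7 * 11 = 77 — satisfied.
(2) a1 = 30, a7 = 11; distinct — satisfied.
(3) a1=30, a4=29, a3=9; 1 of them equals 29 — satisfied.
(4) a4 * a2 = 29 * 7 = 203 — satisfied.
(5) a3 = 9 is odd — satisfied.
(6) 2a3 + 4a1 = 2(9) + 4(30) = 138 — satisfied.
(7) values 7, 29, 30 are pairwise distinct — satisfied.
(8) a5 + a2 = 11 + 7 = 18; 18 ≥ 17, bound 17 not met — violated.
(9) a2 * a3 = 7 * 9 = 63 — satisfied.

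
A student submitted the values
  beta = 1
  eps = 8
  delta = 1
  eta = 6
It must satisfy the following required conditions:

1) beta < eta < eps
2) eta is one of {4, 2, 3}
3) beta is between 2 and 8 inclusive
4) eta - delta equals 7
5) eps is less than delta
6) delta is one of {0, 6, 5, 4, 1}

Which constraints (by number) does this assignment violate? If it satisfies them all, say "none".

Constraints 2, 3, 4, and 5 do not hold.

1) values 1 < 6 < 8  ✓
2) eta = 6 is not in {4, 2, 3}  ✗
3) beta = 1 is outside [2, 8]  ✗
4) eta - delta = 6 - 1 = 5, not 7  ✗
5) eps = 8, delta = 1; 8 ≥ 1 (want <)  ✗
6) delta = 1 is in {0, 6, 5, 4, 1}  ✓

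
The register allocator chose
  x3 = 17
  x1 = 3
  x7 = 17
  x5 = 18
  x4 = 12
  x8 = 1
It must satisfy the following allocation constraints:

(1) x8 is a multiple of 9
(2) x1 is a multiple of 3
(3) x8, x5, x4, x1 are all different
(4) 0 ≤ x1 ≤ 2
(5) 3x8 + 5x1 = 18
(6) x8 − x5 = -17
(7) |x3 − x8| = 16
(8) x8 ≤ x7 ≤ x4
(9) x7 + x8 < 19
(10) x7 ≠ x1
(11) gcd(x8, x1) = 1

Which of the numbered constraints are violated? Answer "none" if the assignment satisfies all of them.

(1) 1 = 9×0 + 1, so 9 does not divide 1  ✘
(2) 3 / 3 = 1, so 3 divides 3  ✔
(3) values 1, 18, 12, 3 are pairwise distinct  ✔
(4) x1 = 3 is outside [0, 2]  ✘
(5) 3x8 + 5x1 = 3(1) + 5(3) = 18  ✔
(6) x8 − x5 = 1 − 18 = -17  ✔
(7) |17 − 1| = 16  ✔
(8) values 1, 17, 12; x7 = 17 is not ≤ x4 = 12  ✘
(9) x7 + x8 = 17 + 1 = 18; 18 < 19  ✔
(10) x7 = 17, x1 = 3; distinct  ✔
(11) gcd(1, 3) = 1  ✔

The assignment fails constraints 1, 4, and 8.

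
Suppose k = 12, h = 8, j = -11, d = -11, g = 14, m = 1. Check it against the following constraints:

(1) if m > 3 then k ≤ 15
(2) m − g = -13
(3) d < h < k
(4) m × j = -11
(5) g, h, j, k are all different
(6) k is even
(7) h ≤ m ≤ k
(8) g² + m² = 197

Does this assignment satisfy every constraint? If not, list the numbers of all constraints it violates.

Constraint 7 does not hold.

(1) m = 1, not > 3; antecedent false, conditional vacuously true — satisfied.
(2) m − g = 1 − 14 = -13 — satisfied.
(3) values -11 < 8 < 12 — satisfied.
(4) m × j = 1 × (-11) = -11 — satisfied.
(5) values 14, 8, -11, 12 are pairwise distinct — satisfied.
(6) k = 12 is even — satisfied.
(7) values 8, 1, 12; h = 8 is not ≤ m = 1 — violated.
(8) g² + m² = 14² + 1² = 196 + 1 = 197 — satisfied.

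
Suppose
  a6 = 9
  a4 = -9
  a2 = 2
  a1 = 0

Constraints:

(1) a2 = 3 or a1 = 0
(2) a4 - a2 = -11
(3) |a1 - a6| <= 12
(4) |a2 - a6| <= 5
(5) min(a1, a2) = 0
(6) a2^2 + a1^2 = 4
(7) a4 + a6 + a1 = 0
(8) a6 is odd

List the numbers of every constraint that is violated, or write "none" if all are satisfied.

Constraint 4 does not hold.

(1) a2 = 2 ≠ 3, but a1 = 0 = 0 (second disjunct) — holds.
(2) a4 - a2 = -9 - 2 = -11 — holds.
(3) |0 - 9| = 9; 9 ≤ 12 — holds.
(4) |2 - 9| = 7; 7 > 5, exceeds bound 5 — does not hold.
(5) min(0, 2) = 0 — holds.
(6) a2^2 + a1^2 = 2^2 + 0^2 = 4 + 0 = 4 — holds.
(7) a4 + a6 + a1 = -9 + 9 + 0 = 0 — holds.
(8) a6 = 9 is odd — holds.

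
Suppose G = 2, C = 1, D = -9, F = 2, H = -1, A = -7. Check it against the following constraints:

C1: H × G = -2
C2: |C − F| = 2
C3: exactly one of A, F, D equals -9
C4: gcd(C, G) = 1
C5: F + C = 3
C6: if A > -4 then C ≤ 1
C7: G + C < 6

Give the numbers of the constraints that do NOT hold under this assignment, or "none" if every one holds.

The assignment fails constraint 2.

C1: H × G = -1 × 2 = -2 — holds.
C2: |1 − 2| = 1, not 2 — does not hold.
C3: A=-7, F=2, D=-9; 1 of them equals -9 — holds.
C4: gcd(1, 2) = 1 — holds.
C5: F + C = 2 + 1 = 3 — holds.
C6: A = -7, not > -4; antecedent false, conditional vacuously true — holds.
C7: G + C = 2 + 1 = 3; 3 < 6 — holds.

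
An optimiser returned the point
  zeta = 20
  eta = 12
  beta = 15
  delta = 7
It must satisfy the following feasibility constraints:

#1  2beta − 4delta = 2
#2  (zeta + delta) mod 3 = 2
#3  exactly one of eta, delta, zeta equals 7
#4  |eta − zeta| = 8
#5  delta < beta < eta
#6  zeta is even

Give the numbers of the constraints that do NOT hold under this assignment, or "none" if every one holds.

#1 2beta − 4delta = 2(15) − 4(7) = 2 — satisfied.
#2 zeta + delta = 27; 27 mod 3 = 0, not 2 — violated.
#3 eta=12, delta=7, zeta=20; 1 of them equals 7 — satisfied.
#4 |12 − 20| = 8 — satisfied.
#5 values 7, 15, 12; beta = 15 is not < eta = 12 — violated.
#6 zeta = 20 is even — satisfied.

The assignment fails constraints 2, 5.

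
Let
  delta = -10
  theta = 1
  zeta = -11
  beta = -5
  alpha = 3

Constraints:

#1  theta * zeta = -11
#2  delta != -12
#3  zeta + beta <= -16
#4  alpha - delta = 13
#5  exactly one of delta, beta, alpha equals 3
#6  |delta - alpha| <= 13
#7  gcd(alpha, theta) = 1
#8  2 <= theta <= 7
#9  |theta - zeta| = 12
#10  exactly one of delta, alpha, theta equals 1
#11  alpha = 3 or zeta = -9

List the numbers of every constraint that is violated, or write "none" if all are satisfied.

#1 theta * zeta = 1 * (-11) = -11 — OK.
#2 delta = -10, and -10 ≠ -12 — OK.
#3 zeta + beta = -11 + (-5) = -16; -16 ≤ -16 — OK.
#4 alpha - delta = 3 - (-10) = 13 — OK.
#5 delta=-10, beta=-5, alpha=3; 1 of them equals 3 — OK.
#6 |-10 - 3| = 13; 13 ≤ 13 — OK.
#7 gcd(3, 1) = 1 — OK.
#8 theta = 1 is outside [2, 7] — violated.
#9 |1 - (-11)| = 12 — OK.
#10 delta=-10, alpha=3, theta=1; 1 of them equals 1 — OK.
#11 alpha = 3 = 3 (first disjunct) — OK.

No — constraint 8 is not satisfied.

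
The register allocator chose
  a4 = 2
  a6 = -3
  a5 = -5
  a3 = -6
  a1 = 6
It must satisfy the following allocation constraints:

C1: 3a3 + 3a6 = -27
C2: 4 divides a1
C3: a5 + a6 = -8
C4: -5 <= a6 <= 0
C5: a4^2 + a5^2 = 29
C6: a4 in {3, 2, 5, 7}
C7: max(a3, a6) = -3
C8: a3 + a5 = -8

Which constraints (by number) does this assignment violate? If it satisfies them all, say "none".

The assignment fails constraints 2 and 8.

C1: 3a3 + 3a6 = 3(-6) + 3(-3) = -27 — OK.
C2: 6 = 4*1 + 2, so 4 does not divide 6 — violated.
C3: a5 + a6 = -5 + (-3) = -8 — OK.
C4: a6 = -3 lies in [-5, 0] — OK.
C5: a4^2 + a5^2 = 2^2 + (-5)^2 = 4 + 25 = 29 — OK.
C6: a4 = 2 is in {3, 2, 5, 7} — OK.
C7: max(-6, -3) = -3 — OK.
C8: a3 + a5 = -6 + (-5) = -11, not -8 — violated.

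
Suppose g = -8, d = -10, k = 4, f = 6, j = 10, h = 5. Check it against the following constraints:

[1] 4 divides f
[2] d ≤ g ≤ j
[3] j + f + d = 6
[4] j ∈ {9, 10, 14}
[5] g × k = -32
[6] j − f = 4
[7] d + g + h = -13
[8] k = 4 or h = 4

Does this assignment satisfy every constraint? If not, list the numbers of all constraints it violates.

Violated: 1.

[1] 6 = 4×1 + 2, so 4 does not divide 6  FAIL
[2] values -10 ≤ -8 ≤ 10  OK
[3] j + f + d = 10 + 6 + (-10) = 6  OK
[4] j = 10 is in {9, 10, 14}  OK
[5] g × k = -8 × 4 = -32  OK
[6] j − f = 10 − 6 = 4  OK
[7] d + g + h = -10 + (-8) + 5 = -13  OK
[8] k = 4 = 4 (first disjunct)  OK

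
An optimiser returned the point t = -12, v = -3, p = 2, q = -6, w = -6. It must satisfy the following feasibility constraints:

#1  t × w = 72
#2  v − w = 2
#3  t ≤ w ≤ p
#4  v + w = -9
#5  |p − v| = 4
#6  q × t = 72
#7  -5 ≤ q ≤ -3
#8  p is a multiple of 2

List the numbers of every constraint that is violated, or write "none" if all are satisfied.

#1 t × w = -12 × (-6) = 72 — OK.
#2 v − w = -3 − (-6) = 3, not 2 — violated.
#3 values -12 ≤ -6 ≤ 2 — OK.
#4 v + w = -3 + (-6) = -9 — OK.
#5 |2 − (-3)| = 5, not 4 — violated.
#6 q × t = -6 × (-12) = 72 — OK.
#7 q = -6 is outside [-5, -3] — violated.
#8 2 / 2 = 1, so 2 divides 2 — OK.

Violated: 2, 5, and 7.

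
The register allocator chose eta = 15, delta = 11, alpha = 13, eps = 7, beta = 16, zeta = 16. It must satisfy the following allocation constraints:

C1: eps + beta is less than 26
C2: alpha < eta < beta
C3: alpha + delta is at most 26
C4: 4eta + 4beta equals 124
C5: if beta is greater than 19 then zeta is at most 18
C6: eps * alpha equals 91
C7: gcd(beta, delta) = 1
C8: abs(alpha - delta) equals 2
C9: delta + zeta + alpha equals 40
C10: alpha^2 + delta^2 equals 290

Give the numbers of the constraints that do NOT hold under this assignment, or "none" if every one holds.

C1: eps + beta = 7 + 16 = 23; 23 < 26  OK
C2: values 13 < 15 < 16  OK
C3: alpha + delta = 13 + 11 = 24; 24 ≤ 26  OK
C4: 4eta + 4beta = 4(15) + 4(16) = 124  OK
C5: beta = 16, not > 19; antecedent false, conditional vacuously true  OK
C6: eps * alpha = 7 * 13 = 91  OK
C7: gcd(16, 11) = 1  OK
C8: abs(13 - 11) = 2  OK
C9: delta + zeta + alpha = 11 + 16 + 13 = 40  OK
C10: alpha^2 + delta^2 = 13^2 + 11^2 = 169 + 121 = 290  OK

All constraints are satisfied.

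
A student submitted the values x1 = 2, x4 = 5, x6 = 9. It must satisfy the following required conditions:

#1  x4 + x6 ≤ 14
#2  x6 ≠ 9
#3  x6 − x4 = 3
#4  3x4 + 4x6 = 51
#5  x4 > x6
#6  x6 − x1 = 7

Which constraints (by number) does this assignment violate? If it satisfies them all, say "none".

#1 x4 + x6 = 5 + 9 = 14; 14 ≤ 14  ✔
#2 x6 = 9, but 9 is required to differ  ✘
#3 x6 − x4 = 9 − 5 = 4, not 3  ✘
#4 3x4 + 4x6 = 3(5) + 4(9) = 51  ✔
#5 x4 = 5, x6 = 9; 5 ≤ 9 (want >)  ✘
#6 x6 − x1 = 9 − 2 = 7  ✔

Constraints 2, 3, and 5 are violated.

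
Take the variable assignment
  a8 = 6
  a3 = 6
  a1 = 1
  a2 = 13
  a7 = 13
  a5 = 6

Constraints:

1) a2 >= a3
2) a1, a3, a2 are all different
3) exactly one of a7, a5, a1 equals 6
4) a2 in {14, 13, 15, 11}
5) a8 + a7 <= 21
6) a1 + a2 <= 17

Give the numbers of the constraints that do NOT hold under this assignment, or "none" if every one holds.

None — every constraint holds.

1) a2 = 13, a3 = 6; 13 ≥ 6  ✓
2) values 1, 6, 13 are pairwise distinct  ✓
3) a7=13, a5=6, a1=1; 1 of them equals 6  ✓
4) a2 = 13 is in {14, 13, 15, 11}  ✓
5) a8 + a7 = 6 + 13 = 19; 19 ≤ 21  ✓
6) a1 + a2 = 1 + 13 = 14; 14 ≤ 17  ✓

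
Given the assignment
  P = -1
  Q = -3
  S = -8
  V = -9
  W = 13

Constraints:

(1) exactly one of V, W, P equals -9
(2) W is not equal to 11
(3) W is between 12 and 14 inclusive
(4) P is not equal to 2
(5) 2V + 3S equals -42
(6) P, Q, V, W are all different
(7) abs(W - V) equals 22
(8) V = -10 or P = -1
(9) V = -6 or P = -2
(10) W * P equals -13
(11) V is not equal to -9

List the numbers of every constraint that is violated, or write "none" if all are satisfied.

Constraints 9, 11 do not hold.

(1) V=-9, W=13, P=-1; 1 of them equals -9  OK
(2) W = 13, and 13 ≠ 11  OK
(3) W = 13 lies in [12, 14]  OK
(4) P = -1, and -1 ≠ 2  OK
(5) 2V + 3S = 2(-9) + 3(-8) = -42  OK
(6) values -1, -3, -9, 13 are pairwise distinct  OK
(7) abs(13 - (-9)) = 22  OK
(8) V = -9 ≠ -10, but P = -1 = -1 (second disjunct)  OK
(9) V = -9 ≠ -6 and P = -1 ≠ -2; both disjuncts false  FAIL
(10) W * P = 13 * (-1) = -13  OK
(11) V = -9, but -9 is required to differ  FAIL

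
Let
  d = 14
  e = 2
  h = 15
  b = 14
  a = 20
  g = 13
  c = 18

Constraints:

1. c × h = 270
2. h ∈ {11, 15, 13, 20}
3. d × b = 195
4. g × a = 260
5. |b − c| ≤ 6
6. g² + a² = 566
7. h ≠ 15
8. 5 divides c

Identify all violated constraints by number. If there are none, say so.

Violated: 3, 6, 7, and 8.

1. c × h = 18 × 15 = 270 — holds.
2. h = 15 is in {11, 15, 13, 20} — holds.
3. d × b = 14 × 14 = 196, not 195 — fails.
4. g × a = 13 × 20 = 260 — holds.
5. |14 − 18| = 4; 4 ≤ 6 — holds.
6. g² + a² = 13² + 20² = 169 + 400 = 569, not 566 — fails.
7. h = 15, but 15 is required to differ — fails.
8. 18 = 5×3 + 3, so 5 does not divide 18 — fails.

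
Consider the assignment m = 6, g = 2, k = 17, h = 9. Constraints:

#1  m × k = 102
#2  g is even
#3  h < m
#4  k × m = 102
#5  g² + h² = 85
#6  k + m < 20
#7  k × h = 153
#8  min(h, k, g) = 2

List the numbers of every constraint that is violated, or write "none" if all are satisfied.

Constraints 3, 6 are violated.

#1 m × k = 6 × 17 = 102  ✔
#2 g = 2 is even  ✔
#3 h = 9, m = 6; 9 ≥ 6 (want <)  ✘
#4 k × m = 17 × 6 = 102  ✔
#5 g² + h² = 2² + 9² = 4 + 81 = 85  ✔
#6 k + m = 17 + 6 = 23; 23 ≥ 20, bound 20 not met  ✘
#7 k × h = 17 × 9 = 153  ✔
#8 min(9, 17, 2) = 2  ✔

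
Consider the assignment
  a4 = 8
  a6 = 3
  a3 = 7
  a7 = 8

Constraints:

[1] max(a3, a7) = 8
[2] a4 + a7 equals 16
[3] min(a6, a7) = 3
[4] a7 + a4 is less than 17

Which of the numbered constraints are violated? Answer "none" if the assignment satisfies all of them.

No violations.

[1] max(7, 8) = 8  ✔
[2] a4 + a7 = 8 + 8 = 16  ✔
[3] min(3, 8) = 3  ✔
[4] a7 + a4 = 8 + 8 = 16; 16 < 17  ✔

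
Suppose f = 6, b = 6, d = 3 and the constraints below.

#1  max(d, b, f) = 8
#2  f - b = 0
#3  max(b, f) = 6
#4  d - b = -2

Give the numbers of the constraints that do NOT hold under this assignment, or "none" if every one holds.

Constraints 1 and 4 are violated.

#1 max(3, 6, 6) = 6, not 8  FAIL
#2 f - b = 6 - 6 = 0  OK
#3 max(6, 6) = 6  OK
#4 d - b = 3 - 6 = -3, not -2  FAIL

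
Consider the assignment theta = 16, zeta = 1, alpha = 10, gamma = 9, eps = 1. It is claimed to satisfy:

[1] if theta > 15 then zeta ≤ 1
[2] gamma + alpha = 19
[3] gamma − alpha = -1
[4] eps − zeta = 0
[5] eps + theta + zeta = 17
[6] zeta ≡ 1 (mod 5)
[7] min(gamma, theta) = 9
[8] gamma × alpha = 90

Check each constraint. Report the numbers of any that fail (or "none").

[1] theta = 16 > 15, so we need zeta ≤ 1; zeta = 1 ≤ 1  OK
[2] gamma + alpha = 9 + 10 = 19  OK
[3] gamma − alpha = 9 − 10 = -1  OK
[4] eps − zeta = 1 − 1 = 0  OK
[5] eps + theta + zeta = 1 + 16 + 1 = 18, not 17  FAIL
[6] 1 mod 5 = 1  OK
[7] min(9, 16) = 9  OK
[8] gamma × alpha = 9 × 10 = 90  OK

Constraint 5 is violated.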